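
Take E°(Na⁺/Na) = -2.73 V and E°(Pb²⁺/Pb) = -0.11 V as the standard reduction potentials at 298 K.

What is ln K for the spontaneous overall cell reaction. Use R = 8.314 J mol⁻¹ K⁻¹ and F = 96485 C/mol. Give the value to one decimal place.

Cathode: Pb²⁺/Pb; anode: Na⁺/Na. E°cell = (-0.11) − (-2.73) = +2.62 V, with n = 2.
ΔG° = −nFE° = −RT ln K, so ln K = nFE°/(RT) = (2)(96485)(+2.62) / ((8.314)(298)) = 204.063.

204.1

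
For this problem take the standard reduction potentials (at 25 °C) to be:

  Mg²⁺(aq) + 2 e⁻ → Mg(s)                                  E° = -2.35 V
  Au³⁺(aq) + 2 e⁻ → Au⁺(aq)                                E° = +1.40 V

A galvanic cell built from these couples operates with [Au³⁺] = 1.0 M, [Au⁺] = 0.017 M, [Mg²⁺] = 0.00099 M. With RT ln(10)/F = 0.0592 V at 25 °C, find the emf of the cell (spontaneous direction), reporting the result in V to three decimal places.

Au³⁺/Au⁺ is the cathode (higher E°), Mg²⁺/Mg the anode: E°cell = +1.40 − (-2.35) = +3.75 V, n = 2.
Overall: Au³⁺(aq) + Mg(s) → Au⁺(aq) + Mg²⁺(aq)
Q = [Au⁺]·[Mg²⁺] / ([Au³⁺]); log Q = -4.774.
E = E° − (0.0592/n) log Q = +3.75 − (0.0592/2)(-4.774) = +3.891 V.

+3.891 V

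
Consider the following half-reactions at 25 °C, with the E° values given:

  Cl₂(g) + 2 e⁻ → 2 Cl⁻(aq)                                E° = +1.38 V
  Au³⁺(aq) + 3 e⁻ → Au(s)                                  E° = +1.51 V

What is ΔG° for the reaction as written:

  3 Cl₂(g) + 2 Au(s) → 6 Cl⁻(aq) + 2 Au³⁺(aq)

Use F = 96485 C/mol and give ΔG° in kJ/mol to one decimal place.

As written, Cl₂/Cl⁻ is reduced (cathode) and Au³⁺/Au is oxidised (anode), so E°cell = (+1.38) − (+1.51) = -0.13 V.
Balancing electrons gives n = 6.
ΔG° = −nFE° = −(6)(96485)(-0.13) = 75,258 J = +75.3 kJ/mol.

+75.3 kJ/mol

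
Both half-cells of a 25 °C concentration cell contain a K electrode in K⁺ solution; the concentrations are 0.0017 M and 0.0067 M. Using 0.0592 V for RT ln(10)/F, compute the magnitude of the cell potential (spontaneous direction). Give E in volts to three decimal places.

For a concentration cell E°cell = 0. The 0.0067 M side is the cathode (reduction is favoured where [K⁺] is higher).
With n = 1, E = −(0.0592/1) log([K⁺]ₐₙ/[K⁺]꜀ₐₜ) = −(0.0592/1) log(0.0017/0.0067) = −(0.0592/1)(-0.596) = +0.035 V.

+0.035 V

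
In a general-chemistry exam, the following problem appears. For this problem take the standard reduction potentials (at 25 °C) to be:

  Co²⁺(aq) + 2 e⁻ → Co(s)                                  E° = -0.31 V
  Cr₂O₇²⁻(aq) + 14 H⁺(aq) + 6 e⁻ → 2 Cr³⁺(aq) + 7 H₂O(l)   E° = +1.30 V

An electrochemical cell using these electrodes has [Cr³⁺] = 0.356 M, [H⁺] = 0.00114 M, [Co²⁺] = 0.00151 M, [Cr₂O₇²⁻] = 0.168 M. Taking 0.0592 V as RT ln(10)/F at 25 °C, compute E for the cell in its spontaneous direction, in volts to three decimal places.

Cr₂O₇²⁻/Cr³⁺ is the cathode (higher E°), Co²⁺/Co the anode: E°cell = +1.30 − (-0.31) = +1.61 V, n = 6.
Overall: Cr₂O₇²⁻(aq) + 14 H⁺(aq) + 3 Co(s) → 2 Cr³⁺(aq) + 7 H₂O(l) + 3 Co²⁺(aq)
Q = [Cr³⁺]^2·[Co²⁺]^3 / ([Cr₂O₇²⁻]·[H⁺]^14); log Q = 32.618.
E = E° − (0.0592/n) log Q = +1.61 − (0.0592/6)(32.618) = +1.288 V.

+1.288 V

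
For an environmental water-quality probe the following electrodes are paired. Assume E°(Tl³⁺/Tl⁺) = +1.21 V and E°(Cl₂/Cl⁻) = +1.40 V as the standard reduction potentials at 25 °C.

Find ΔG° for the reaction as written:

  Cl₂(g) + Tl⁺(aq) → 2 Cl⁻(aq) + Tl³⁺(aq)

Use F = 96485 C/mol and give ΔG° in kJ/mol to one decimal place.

-36.7 kJ/mol

As written, Cl₂/Cl⁻ is reduced (cathode) and Tl³⁺/Tl⁺ is oxidised (anode), so E°cell = (+1.40) − (+1.21) = +0.19 V.
Balancing electrons gives n = 2.
ΔG° = −nFE° = −(2)(96485)(+0.19) = -36,664 J = -36.7 kJ/mol.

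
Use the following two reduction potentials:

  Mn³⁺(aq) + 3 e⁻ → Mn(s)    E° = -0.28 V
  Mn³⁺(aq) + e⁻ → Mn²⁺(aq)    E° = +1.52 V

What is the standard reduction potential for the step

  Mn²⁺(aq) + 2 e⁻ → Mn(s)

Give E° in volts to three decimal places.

Sequential free energies add, so n₃E°₃ = n₁E°₁ + n₂E°₂.
With n₃ = 3, and the known step contributing 1×(+1.52) V, the unknown satisfies 2·E° = 3×(-0.28) − 1×(+1.52) = -2.360.
E° = -2.360 / 2 = -1.180 V.

-1.180 V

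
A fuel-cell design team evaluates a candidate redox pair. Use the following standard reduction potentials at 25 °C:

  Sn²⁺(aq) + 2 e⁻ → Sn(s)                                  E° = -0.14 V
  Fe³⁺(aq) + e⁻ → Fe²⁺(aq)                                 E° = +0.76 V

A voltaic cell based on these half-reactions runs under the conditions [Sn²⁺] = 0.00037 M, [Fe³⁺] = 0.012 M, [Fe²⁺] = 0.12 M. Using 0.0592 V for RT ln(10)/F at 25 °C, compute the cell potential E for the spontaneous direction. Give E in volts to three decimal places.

Fe³⁺/Fe²⁺ is the cathode (higher E°), Sn²⁺/Sn the anode: E°cell = +0.76 − (-0.14) = +0.90 V, n = 2.
Overall: 2 Fe³⁺(aq) + Sn(s) → 2 Fe²⁺(aq) + Sn²⁺(aq)
Q = [Fe²⁺]^2·[Sn²⁺] / ([Fe³⁺]^2); log Q = -1.432.
E = E° − (0.0592/n) log Q = +0.90 − (0.0592/2)(-1.432) = +0.942 V.

+0.942 V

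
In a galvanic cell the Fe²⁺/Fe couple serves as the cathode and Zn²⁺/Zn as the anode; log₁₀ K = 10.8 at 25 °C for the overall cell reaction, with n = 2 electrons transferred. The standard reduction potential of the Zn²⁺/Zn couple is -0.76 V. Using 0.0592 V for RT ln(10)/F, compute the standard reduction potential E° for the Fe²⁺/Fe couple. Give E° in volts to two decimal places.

E°cell = (0.0592/n)·log K = (0.0592/2)(10.8) = +0.320 V.
Since Fe²⁺/Fe is the cathode and Zn²⁺/Zn the anode, E°cell = E°(Fe²⁺/Fe) − E°(Zn²⁺/Zn).
So E°(Fe²⁺/Fe) = E°cell + E°(Zn²⁺/Zn) = +0.320 + (-0.76) = -0.44 V.

-0.44 V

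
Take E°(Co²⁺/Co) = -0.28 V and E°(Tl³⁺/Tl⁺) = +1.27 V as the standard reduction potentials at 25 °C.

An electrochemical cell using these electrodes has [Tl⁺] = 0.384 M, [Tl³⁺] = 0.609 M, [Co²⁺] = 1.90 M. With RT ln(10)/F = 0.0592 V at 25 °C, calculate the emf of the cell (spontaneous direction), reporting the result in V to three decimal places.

Tl³⁺/Tl⁺ is the cathode (higher E°), Co²⁺/Co the anode: E°cell = +1.27 − (-0.28) = +1.55 V, n = 2.
Overall: Tl³⁺(aq) + Co(s) → Tl⁺(aq) + Co²⁺(aq)
Q = [Tl⁺]·[Co²⁺] / ([Tl³⁺]); log Q = 0.078.
E = E° − (0.0592/n) log Q = +1.55 − (0.0592/2)(0.078) = +1.548 V.

+1.548 V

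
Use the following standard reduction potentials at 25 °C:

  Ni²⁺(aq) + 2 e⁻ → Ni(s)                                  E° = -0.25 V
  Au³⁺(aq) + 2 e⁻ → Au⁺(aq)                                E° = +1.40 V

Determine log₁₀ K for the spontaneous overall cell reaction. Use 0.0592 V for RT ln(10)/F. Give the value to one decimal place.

55.7

Cathode: Au³⁺/Au⁺; anode: Ni²⁺/Ni. E°cell = +1.65 V, n = 2.
log K = nE°cell / 0.0592 = (2)(+1.65) / 0.0592 = 55.7.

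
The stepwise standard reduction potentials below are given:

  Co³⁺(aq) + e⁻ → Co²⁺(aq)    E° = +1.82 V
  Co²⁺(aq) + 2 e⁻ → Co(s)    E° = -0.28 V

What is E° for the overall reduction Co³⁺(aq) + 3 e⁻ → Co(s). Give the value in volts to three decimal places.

+0.420 V

Adding the free-energy changes (−nFE°) of the two steps gives −n₃FE°₃ = −n₁FE°₁ − n₂FE°₂.
E°₃ = (1×+1.82 + 2×-0.28) / 3 = (+1.260) / 3 = +0.420 V.
E° values themselves are not directly additive — weighting by electron count is essential.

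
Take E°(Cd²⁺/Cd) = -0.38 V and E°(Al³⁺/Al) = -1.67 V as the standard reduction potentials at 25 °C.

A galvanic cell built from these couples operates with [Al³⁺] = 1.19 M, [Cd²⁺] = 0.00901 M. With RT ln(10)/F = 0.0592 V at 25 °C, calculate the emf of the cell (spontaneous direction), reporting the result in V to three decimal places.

+1.228 V

Cd²⁺/Cd is the cathode (higher E°), Al³⁺/Al the anode: E°cell = -0.38 − (-1.67) = +1.29 V, n = 6.
Overall: 3 Cd²⁺(aq) + 2 Al(s) → 3 Cd(s) + 2 Al³⁺(aq)
Q = [Al³⁺]^2 / ([Cd²⁺]^3); log Q = 6.287.
E = E° − (0.0592/n) log Q = +1.29 − (0.0592/6)(6.287) = +1.228 V.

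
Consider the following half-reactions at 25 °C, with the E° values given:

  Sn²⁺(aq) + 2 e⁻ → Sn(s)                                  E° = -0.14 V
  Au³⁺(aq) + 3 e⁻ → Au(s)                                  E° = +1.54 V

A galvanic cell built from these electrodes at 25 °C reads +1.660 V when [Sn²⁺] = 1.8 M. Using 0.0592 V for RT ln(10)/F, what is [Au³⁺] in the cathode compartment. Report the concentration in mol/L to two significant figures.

Au³⁺/Au is the cathode, Sn²⁺/Sn the anode: E°cell = +1.68 V, n = 6.
Overall reaction: 2 Au³⁺(aq) + 3 Sn(s) → 2 Au(s) + 3 Sn²⁺(aq); Q = [Sn²⁺]^3/[Au³⁺]^2.
From E = E° − (0.0592/n) log Q: log Q = (E° − E)·n/0.0592 = (+1.68 − (+1.660))·6/0.0592 = 2.0270.
So 2·log[Au³⁺] = 3·log(1.8) − log Q = 0.7658 − (2.0270) = -1.2612; log[Au³⁺] = -1.2612 / 2 = -0.6306; [Au³⁺] = 10^(-0.6306) ≈ 0.23 M.

0.23 M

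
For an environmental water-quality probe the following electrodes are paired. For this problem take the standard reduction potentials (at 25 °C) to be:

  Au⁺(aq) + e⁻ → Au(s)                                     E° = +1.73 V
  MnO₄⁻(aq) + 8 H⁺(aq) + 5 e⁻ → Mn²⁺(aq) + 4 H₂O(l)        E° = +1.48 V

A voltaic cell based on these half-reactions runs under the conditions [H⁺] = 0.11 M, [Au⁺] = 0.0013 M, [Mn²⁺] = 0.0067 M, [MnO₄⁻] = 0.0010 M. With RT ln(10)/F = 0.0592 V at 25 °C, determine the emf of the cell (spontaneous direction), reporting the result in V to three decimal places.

Au⁺/Au is the cathode (higher E°), MnO₄⁻/Mn²⁺ the anode: E°cell = +1.73 − (+1.48) = +0.25 V, n = 5.
Overall: 5 Au⁺(aq) + Mn²⁺(aq) + 4 H₂O(l) → 5 Au(s) + MnO₄⁻(aq) + 8 H⁺(aq)
Q = [MnO₄⁻]·[H⁺]^8 / ([Au⁺]^5·[Mn²⁺]); log Q = 5.935.
E = E° − (0.0592/n) log Q = +0.25 − (0.0592/5)(5.935) = +0.180 V.

+0.180 V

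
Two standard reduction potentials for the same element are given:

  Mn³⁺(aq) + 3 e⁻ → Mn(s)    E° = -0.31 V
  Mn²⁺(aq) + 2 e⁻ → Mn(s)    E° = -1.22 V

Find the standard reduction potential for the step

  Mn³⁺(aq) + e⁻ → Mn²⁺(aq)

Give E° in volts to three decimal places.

Sequential free energies add, so n₃E°₃ = n₁E°₁ + n₂E°₂.
With n₃ = 3, and the known step contributing 2×(-1.22) V, the unknown satisfies 1·E° = 3×(-0.31) − 2×(-1.22) = +1.510.
E° = +1.510 / 1 = +1.510 V.

+1.510 V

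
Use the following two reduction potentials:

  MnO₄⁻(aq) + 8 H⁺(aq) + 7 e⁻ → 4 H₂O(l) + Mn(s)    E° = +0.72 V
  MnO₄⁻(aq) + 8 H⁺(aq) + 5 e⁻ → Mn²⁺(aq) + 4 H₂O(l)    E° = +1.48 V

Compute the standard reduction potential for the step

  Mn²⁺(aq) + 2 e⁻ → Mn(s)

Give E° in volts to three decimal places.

Sequential free energies add, so n₃E°₃ = n₁E°₁ + n₂E°₂.
With n₃ = 7, and the known step contributing 5×(+1.48) V, the unknown satisfies 2·E° = 7×(+0.72) − 5×(+1.48) = -2.360.
E° = -2.360 / 2 = -1.180 V.

-1.180 V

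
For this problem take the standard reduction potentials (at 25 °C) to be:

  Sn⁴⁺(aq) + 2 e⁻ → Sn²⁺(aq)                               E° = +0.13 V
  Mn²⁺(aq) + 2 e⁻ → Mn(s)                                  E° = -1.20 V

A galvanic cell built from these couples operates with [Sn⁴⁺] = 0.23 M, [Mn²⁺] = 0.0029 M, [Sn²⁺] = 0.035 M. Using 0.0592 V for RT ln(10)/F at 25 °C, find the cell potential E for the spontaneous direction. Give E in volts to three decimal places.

+1.429 V

Sn⁴⁺/Sn²⁺ is the cathode (higher E°), Mn²⁺/Mn the anode: E°cell = +0.13 − (-1.20) = +1.33 V, n = 2.
Overall: Sn⁴⁺(aq) + Mn(s) → Sn²⁺(aq) + Mn²⁺(aq)
Q = [Sn²⁺]·[Mn²⁺] / ([Sn⁴⁺]); log Q = -3.355.
E = E° − (0.0592/n) log Q = +1.33 − (0.0592/2)(-3.355) = +1.429 V.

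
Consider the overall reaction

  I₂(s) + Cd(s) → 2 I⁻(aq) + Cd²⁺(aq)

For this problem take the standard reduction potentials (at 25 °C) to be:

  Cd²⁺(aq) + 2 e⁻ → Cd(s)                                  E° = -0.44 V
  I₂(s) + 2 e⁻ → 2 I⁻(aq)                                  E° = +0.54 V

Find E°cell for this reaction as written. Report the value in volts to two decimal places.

The I₂/I⁻ couple has the higher reduction potential, so it is the cathode; Cd²⁺/Cd is oxidised at the anode.
E°cell = E°(cathode) − E°(anode) = (+0.54) − (-0.44) = +0.98 V.
Since E°cell > 0, the reaction is spontaneous under standard conditions.

+0.98 V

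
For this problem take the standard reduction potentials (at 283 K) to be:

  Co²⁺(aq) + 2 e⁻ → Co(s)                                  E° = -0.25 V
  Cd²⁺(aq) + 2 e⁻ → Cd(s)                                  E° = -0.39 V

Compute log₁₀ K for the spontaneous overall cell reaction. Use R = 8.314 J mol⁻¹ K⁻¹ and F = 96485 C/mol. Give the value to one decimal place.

Cathode: Co²⁺/Co; anode: Cd²⁺/Cd. E°cell = (-0.25) − (-0.39) = +0.14 V, with n = 2.
ΔG° = −nFE° = −RT ln K, so ln K = nFE°/(RT) = (2)(96485)(+0.14) / ((8.314)(283)) = 11.482.
log₁₀ K = 11.482 / ln 10 = 5.0.

5.0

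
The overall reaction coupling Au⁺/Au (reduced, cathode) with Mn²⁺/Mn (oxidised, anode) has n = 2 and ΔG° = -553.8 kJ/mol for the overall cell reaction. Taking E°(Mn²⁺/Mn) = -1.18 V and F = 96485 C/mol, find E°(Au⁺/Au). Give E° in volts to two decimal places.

+1.69 V

E°cell = −ΔG°/(nF) = −(-553.8×10³)/((2)(96485)) = +2.870 V.
Since Au⁺/Au is the cathode and Mn²⁺/Mn the anode, E°cell = E°(Au⁺/Au) − E°(Mn²⁺/Mn).
So E°(Au⁺/Au) = E°cell + E°(Mn²⁺/Mn) = +2.870 + (-1.18) = +1.69 V.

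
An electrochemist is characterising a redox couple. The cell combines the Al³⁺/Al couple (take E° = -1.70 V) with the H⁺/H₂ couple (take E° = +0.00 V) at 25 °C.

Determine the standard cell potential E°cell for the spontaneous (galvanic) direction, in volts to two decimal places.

The H⁺/H₂ couple has the higher reduction potential, so it is the cathode; Al³⁺/Al is oxidised at the anode.
E°cell = E°(cathode) − E°(anode) = (+0.00) − (-1.70) = +1.70 V.

+1.70 V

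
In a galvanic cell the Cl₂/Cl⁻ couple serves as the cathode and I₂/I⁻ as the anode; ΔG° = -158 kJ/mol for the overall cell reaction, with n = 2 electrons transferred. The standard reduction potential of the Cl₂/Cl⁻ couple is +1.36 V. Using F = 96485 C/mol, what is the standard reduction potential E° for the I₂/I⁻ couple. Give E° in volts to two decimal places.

+0.54 V

E°cell = −ΔG°/(nF) = −(-158×10³)/((2)(96485)) = +0.819 V.
Since Cl₂/Cl⁻ is the cathode and I₂/I⁻ the anode, E°cell = E°(Cl₂/Cl⁻) − E°(I₂/I⁻).
So E°(I₂/I⁻) = E°(Cl₂/Cl⁻) − E°cell = (+1.36) − (+0.819) = +0.54 V.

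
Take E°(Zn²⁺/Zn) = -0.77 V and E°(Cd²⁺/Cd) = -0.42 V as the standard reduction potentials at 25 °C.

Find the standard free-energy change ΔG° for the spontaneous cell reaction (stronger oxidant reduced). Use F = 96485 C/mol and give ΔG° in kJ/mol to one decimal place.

-67.5 kJ/mol

Cd²⁺/Cd (E° = -0.42 V) is the cathode; Zn²⁺/Zn (E° = -0.77 V) is the anode, so E°cell = +0.35 V.
Balancing electrons gives n = 2 (lcm of 2 and 2).
ΔG° = −nFE° = −(2)(96485)(+0.35) = -67,540 J = -67.5 kJ/mol.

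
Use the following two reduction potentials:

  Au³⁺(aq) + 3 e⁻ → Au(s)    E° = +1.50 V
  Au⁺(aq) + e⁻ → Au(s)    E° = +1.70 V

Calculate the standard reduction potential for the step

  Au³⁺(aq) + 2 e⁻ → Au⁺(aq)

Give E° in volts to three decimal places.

+1.400 V

Sequential free energies add, so n₃E°₃ = n₁E°₁ + n₂E°₂.
With n₃ = 3, and the known step contributing 1×(+1.70) V, the unknown satisfies 2·E° = 3×(+1.50) − 1×(+1.70) = +2.800.
E° = +2.800 / 2 = +1.400 V.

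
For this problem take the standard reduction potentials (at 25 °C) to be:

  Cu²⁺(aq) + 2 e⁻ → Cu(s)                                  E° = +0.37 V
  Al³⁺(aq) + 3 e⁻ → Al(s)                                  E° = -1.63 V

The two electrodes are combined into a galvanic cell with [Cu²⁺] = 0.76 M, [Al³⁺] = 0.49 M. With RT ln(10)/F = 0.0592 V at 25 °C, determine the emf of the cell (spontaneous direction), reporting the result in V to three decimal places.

Cu²⁺/Cu is the cathode (higher E°), Al³⁺/Al the anode: E°cell = +0.37 − (-1.63) = +2.00 V, n = 6.
Overall: 3 Cu²⁺(aq) + 2 Al(s) → 3 Cu(s) + 2 Al³⁺(aq)
Q = [Al³⁺]^2 / ([Cu²⁺]^3); log Q = -0.262.
E = E° − (0.0592/n) log Q = +2.00 − (0.0592/6)(-0.262) = +2.003 V.

+2.003 V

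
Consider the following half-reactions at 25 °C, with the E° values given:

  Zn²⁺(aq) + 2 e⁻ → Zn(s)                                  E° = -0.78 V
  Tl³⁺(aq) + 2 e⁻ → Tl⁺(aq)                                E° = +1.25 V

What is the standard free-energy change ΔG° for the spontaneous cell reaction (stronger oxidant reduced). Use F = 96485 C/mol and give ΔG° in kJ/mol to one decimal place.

-391.7 kJ/mol

Tl³⁺/Tl⁺ (E° = +1.25 V) is the cathode; Zn²⁺/Zn (E° = -0.78 V) is the anode, so E°cell = +2.03 V.
Balancing electrons gives n = 2 (lcm of 2 and 2).
ΔG° = −nFE° = −(2)(96485)(+2.03) = -391,729 J = -391.7 kJ/mol.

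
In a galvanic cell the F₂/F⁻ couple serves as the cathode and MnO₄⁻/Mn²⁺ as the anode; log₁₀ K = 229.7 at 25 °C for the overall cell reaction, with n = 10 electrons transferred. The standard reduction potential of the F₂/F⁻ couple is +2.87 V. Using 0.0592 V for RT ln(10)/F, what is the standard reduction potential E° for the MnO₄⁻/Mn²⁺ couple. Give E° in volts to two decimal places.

+1.51 V

E°cell = (0.0592/n)·log K = (0.0592/10)(229.7) = +1.360 V.
Since F₂/F⁻ is the cathode and MnO₄⁻/Mn²⁺ the anode, E°cell = E°(F₂/F⁻) − E°(MnO₄⁻/Mn²⁺).
So E°(MnO₄⁻/Mn²⁺) = E°(F₂/F⁻) − E°cell = (+2.87) − (+1.360) = +1.51 V.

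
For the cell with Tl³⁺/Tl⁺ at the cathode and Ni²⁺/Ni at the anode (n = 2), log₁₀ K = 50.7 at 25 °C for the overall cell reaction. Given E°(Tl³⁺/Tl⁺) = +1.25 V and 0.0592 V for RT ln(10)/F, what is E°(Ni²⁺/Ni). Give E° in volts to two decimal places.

E°cell = (0.0592/n)·log K = (0.0592/2)(50.7) = +1.501 V.
Since Tl³⁺/Tl⁺ is the cathode and Ni²⁺/Ni the anode, E°cell = E°(Tl³⁺/Tl⁺) − E°(Ni²⁺/Ni).
So E°(Ni²⁺/Ni) = E°(Tl³⁺/Tl⁺) − E°cell = (+1.25) − (+1.501) = -0.25 V.

-0.25 V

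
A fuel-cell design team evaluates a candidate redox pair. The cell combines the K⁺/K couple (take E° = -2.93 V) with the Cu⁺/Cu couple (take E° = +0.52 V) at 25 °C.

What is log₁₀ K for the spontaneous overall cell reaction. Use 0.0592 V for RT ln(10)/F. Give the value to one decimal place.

Cathode: Cu⁺/Cu; anode: K⁺/K. E°cell = +3.45 V, n = 1.
log K = nE°cell / 0.0592 = (1)(+3.45) / 0.0592 = 58.3.

58.3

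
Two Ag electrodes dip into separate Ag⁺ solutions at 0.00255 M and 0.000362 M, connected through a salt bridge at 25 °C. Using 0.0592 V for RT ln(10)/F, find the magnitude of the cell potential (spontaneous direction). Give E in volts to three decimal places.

+0.050 V

For a concentration cell E°cell = 0. The 0.00255 M side is the cathode (reduction is favoured where [Ag⁺] is higher).
With n = 1, E = −(0.0592/1) log([Ag⁺]ₐₙ/[Ag⁺]꜀ₐₜ) = −(0.0592/1) log(0.000362/0.00255) = −(0.0592/1)(-0.848) = +0.050 V.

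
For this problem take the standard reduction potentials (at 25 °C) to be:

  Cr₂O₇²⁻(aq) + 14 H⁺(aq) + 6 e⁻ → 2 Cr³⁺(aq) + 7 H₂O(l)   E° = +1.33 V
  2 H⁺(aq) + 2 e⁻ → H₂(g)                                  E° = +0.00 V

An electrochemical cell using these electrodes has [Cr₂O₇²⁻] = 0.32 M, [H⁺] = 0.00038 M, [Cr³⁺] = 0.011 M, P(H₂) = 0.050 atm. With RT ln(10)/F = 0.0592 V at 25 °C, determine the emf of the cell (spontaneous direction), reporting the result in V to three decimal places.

+1.055 V

Cr₂O₇²⁻/Cr³⁺ is the cathode (higher E°), H⁺/H₂ the anode: E°cell = +1.33 − (+0.00) = +1.33 V, n = 6.
Overall: Cr₂O₇²⁻(aq) + 8 H⁺(aq) + 3 H₂(g) → 2 Cr³⁺(aq) + 7 H₂O(l)
Q = [Cr³⁺]^2 / ([Cr₂O₇²⁻]·[H⁺]^8·P(H₂)^3); log Q = 27.842.
E = E° − (0.0592/n) log Q = +1.33 − (0.0592/6)(27.842) = +1.055 V.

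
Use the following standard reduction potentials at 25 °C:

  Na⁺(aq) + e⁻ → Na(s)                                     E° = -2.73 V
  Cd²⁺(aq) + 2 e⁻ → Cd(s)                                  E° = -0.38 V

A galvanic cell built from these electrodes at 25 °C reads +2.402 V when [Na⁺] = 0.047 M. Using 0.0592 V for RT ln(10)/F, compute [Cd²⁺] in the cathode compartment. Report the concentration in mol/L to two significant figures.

0.13 M

Cd²⁺/Cd is the cathode, Na⁺/Na the anode: E°cell = +2.35 V, n = 2.
Overall reaction: Cd²⁺(aq) + 2 Na(s) → Cd(s) + 2 Na⁺(aq); Q = [Na⁺]^2/[Cd²⁺]^1.
From E = E° − (0.0592/n) log Q: log Q = (E° − E)·n/0.0592 = (+2.35 − (+2.402))·2/0.0592 = -1.7568.
So 1·log[Cd²⁺] = 2·log(0.047) − log Q = -2.6558 − (-1.7568) = -0.8990; [Cd²⁺] = 10^(-0.8990) ≈ 0.13 M.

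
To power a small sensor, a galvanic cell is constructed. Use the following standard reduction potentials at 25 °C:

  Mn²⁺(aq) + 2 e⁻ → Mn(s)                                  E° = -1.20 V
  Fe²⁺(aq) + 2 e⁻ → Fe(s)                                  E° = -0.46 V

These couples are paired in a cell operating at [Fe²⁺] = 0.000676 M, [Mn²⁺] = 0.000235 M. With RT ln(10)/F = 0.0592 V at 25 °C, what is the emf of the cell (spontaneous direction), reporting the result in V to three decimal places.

+0.754 V

Fe²⁺/Fe is the cathode (higher E°), Mn²⁺/Mn the anode: E°cell = -0.46 − (-1.20) = +0.74 V, n = 2.
Overall: Fe²⁺(aq) + Mn(s) → Fe(s) + Mn²⁺(aq)
Q = [Mn²⁺] / ([Fe²⁺]); log Q = -0.459.
E = E° − (0.0592/n) log Q = +0.74 − (0.0592/2)(-0.459) = +0.754 V.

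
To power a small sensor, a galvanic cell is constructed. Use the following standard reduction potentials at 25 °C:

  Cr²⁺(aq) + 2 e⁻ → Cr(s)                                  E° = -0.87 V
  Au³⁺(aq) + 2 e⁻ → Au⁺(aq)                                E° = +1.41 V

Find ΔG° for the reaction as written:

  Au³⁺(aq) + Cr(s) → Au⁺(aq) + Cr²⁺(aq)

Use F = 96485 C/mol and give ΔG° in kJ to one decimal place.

As written, Au³⁺/Au⁺ is reduced (cathode) and Cr²⁺/Cr is oxidised (anode), so E°cell = (+1.41) − (-0.87) = +2.28 V.
Balancing electrons gives n = 2.
ΔG° = −nFE° = −(2)(96485)(+2.28) = -439,972 J = -440.0 kJ.

-440.0 kJ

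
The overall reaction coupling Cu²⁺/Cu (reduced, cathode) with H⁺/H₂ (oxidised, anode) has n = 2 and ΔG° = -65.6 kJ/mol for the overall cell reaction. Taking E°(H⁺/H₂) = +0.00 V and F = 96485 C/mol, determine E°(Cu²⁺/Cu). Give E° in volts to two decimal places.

+0.34 V

E°cell = −ΔG°/(nF) = −(-65.6×10³)/((2)(96485)) = +0.340 V.
Since Cu²⁺/Cu is the cathode and H⁺/H₂ the anode, E°cell = E°(Cu²⁺/Cu) − E°(H⁺/H₂).
So E°(Cu²⁺/Cu) = E°cell + E°(H⁺/H₂) = +0.340 + (+0.00) = +0.34 V.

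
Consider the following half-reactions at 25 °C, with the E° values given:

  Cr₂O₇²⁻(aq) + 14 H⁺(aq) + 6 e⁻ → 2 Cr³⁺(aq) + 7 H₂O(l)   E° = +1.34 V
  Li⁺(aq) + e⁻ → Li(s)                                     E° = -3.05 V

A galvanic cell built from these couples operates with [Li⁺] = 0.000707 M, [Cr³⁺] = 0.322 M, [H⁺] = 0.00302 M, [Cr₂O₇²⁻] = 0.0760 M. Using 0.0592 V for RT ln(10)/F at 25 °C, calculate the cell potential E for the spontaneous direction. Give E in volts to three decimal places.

+4.227 V

Cr₂O₇²⁻/Cr³⁺ is the cathode (higher E°), Li⁺/Li the anode: E°cell = +1.34 − (-3.05) = +4.39 V, n = 6.
Overall: Cr₂O₇²⁻(aq) + 14 H⁺(aq) + 6 Li(s) → 2 Cr³⁺(aq) + 7 H₂O(l) + 6 Li⁺(aq)
Q = [Cr³⁺]^2·[Li⁺]^6 / ([Cr₂O₇²⁻]·[H⁺]^14); log Q = 16.511.
E = E° − (0.0592/n) log Q = +4.39 − (0.0592/6)(16.511) = +4.227 V.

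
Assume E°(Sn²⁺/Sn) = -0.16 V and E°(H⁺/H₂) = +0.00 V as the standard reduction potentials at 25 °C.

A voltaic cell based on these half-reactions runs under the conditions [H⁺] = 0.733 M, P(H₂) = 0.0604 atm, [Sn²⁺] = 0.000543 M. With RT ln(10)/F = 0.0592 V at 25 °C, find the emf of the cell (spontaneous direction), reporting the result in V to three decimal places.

+0.285 V

H⁺/H₂ is the cathode (higher E°), Sn²⁺/Sn the anode: E°cell = +0.00 − (-0.16) = +0.16 V, n = 2.
Overall: 2 H⁺(aq) + Sn(s) → H₂(g) + Sn²⁺(aq)
Q = P(H₂)·[Sn²⁺] / ([H⁺]^2); log Q = -4.214.
E = E° − (0.0592/n) log Q = +0.16 − (0.0592/2)(-4.214) = +0.285 V.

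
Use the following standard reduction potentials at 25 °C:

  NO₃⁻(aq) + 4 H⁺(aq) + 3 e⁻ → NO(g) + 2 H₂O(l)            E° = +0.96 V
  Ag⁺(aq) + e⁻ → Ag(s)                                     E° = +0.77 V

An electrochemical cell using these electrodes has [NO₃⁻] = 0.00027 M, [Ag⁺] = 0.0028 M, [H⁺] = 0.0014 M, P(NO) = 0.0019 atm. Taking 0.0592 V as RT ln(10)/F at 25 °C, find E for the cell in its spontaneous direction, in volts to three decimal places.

+0.099 V

NO₃⁻/NO is the cathode (higher E°), Ag⁺/Ag the anode: E°cell = +0.96 − (+0.77) = +0.19 V, n = 3.
Overall: NO₃⁻(aq) + 4 H⁺(aq) + 3 Ag(s) → NO(g) + 2 H₂O(l) + 3 Ag⁺(aq)
Q = P(NO)·[Ag⁺]^3 / ([NO₃⁻]·[H⁺]^4); log Q = 4.604.
E = E° − (0.0592/n) log Q = +0.19 − (0.0592/3)(4.604) = +0.099 V.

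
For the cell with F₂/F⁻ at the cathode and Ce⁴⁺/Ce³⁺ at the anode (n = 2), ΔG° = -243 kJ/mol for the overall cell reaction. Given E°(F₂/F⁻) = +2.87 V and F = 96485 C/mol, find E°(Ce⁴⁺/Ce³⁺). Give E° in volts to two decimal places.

+1.61 V

E°cell = −ΔG°/(nF) = −(-243×10³)/((2)(96485)) = +1.259 V.
Since F₂/F⁻ is the cathode and Ce⁴⁺/Ce³⁺ the anode, E°cell = E°(F₂/F⁻) − E°(Ce⁴⁺/Ce³⁺).
So E°(Ce⁴⁺/Ce³⁺) = E°(F₂/F⁻) − E°cell = (+2.87) − (+1.259) = +1.61 V.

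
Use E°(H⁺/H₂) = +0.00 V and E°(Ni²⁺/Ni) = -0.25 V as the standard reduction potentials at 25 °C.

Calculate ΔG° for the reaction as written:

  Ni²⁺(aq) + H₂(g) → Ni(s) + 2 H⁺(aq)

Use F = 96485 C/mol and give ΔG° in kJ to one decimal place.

As written, Ni²⁺/Ni is reduced (cathode) and H⁺/H₂ is oxidised (anode), so E°cell = (-0.25) − (+0.00) = -0.25 V.
Balancing electrons gives n = 2.
ΔG° = −nFE° = −(2)(96485)(-0.25) = 48,242 J = +48.2 kJ.

+48.2 kJ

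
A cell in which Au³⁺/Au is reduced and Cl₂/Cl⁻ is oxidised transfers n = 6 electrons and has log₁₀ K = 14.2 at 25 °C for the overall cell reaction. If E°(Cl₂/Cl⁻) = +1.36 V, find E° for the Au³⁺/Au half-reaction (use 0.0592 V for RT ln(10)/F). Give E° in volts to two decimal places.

+1.50 V

E°cell = (0.0592/n)·log K = (0.0592/6)(14.2) = +0.140 V.
Since Au³⁺/Au is the cathode and Cl₂/Cl⁻ the anode, E°cell = E°(Au³⁺/Au) − E°(Cl₂/Cl⁻).
So E°(Au³⁺/Au) = E°cell + E°(Cl₂/Cl⁻) = +0.140 + (+1.36) = +1.50 V.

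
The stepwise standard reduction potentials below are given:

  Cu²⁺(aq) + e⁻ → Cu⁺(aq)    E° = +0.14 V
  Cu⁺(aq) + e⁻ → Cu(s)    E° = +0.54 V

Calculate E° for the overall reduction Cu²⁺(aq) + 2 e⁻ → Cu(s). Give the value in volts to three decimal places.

+0.340 V

Since ΔG° = −nFE° is additive over sequential reductions, n₃E°₃ = n₁E°₁ + n₂E°₂.
E°₃ = (1×+0.14 + 1×+0.54) / 2 = (+0.680) / 2 = +0.340 V.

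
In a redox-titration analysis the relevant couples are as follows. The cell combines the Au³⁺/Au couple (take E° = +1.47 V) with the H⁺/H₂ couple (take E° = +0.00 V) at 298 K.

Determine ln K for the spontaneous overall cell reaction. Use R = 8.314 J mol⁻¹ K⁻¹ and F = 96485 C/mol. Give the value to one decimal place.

Cathode: Au³⁺/Au; anode: H⁺/H₂. E°cell = (+1.47) − (+0.00) = +1.47 V, with n = 6.
ΔG° = −nFE° = −RT ln K, so ln K = nFE°/(RT) = (6)(96485)(+1.47) / ((8.314)(298)) = 343.481.

343.5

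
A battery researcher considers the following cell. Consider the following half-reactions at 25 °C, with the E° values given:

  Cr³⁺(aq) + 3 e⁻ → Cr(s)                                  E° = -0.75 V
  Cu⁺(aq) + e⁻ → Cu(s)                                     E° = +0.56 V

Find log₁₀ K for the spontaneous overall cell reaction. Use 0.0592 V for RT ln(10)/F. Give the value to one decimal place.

66.4

Cathode: Cu⁺/Cu; anode: Cr³⁺/Cr. E°cell = +1.31 V, n = 3.
log K = nE°cell / 0.0592 = (3)(+1.31) / 0.0592 = 66.4.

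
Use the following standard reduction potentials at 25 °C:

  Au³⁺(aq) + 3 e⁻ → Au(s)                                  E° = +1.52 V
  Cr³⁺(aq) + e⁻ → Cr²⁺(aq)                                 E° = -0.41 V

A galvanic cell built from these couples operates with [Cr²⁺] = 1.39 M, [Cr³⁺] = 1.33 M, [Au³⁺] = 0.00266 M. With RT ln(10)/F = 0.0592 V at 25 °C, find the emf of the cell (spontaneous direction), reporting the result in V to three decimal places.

+1.880 V

Au³⁺/Au is the cathode (higher E°), Cr³⁺/Cr²⁺ the anode: E°cell = +1.52 − (-0.41) = +1.93 V, n = 3.
Overall: Au³⁺(aq) + 3 Cr²⁺(aq) → Au(s) + 3 Cr³⁺(aq)
Q = [Cr³⁺]^3 / ([Au³⁺]·[Cr²⁺]^3); log Q = 2.518.
E = E° − (0.0592/n) log Q = +1.93 − (0.0592/3)(2.518) = +1.880 V.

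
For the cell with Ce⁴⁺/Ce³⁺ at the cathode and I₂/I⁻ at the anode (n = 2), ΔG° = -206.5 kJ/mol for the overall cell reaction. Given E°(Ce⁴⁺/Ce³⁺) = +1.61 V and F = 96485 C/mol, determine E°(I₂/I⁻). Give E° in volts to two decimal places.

E°cell = −ΔG°/(nF) = −(-206.5×10³)/((2)(96485)) = +1.070 V.
Since Ce⁴⁺/Ce³⁺ is the cathode and I₂/I⁻ the anode, E°cell = E°(Ce⁴⁺/Ce³⁺) − E°(I₂/I⁻).
So E°(I₂/I⁻) = E°(Ce⁴⁺/Ce³⁺) − E°cell = (+1.61) − (+1.070) = +0.54 V.

+0.54 V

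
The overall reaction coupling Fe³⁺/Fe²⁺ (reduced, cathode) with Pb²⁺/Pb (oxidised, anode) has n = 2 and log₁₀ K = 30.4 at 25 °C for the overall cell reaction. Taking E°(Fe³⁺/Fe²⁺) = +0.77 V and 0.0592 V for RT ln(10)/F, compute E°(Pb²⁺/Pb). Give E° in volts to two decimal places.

-0.13 V

E°cell = (0.0592/n)·log K = (0.0592/2)(30.4) = +0.900 V.
Since Fe³⁺/Fe²⁺ is the cathode and Pb²⁺/Pb the anode, E°cell = E°(Fe³⁺/Fe²⁺) − E°(Pb²⁺/Pb).
So E°(Pb²⁺/Pb) = E°(Fe³⁺/Fe²⁺) − E°cell = (+0.77) − (+0.900) = -0.13 V.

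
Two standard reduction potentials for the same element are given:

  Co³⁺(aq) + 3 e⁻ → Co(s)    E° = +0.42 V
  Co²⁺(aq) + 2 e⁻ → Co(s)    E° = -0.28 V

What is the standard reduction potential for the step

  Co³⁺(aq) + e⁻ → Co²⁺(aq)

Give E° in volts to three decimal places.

Sequential free energies add, so n₃E°₃ = n₁E°₁ + n₂E°₂.
With n₃ = 3, and the known step contributing 2×(-0.28) V, the unknown satisfies 1·E° = 3×(+0.42) − 2×(-0.28) = +1.820.
E° = +1.820 / 1 = +1.820 V.

+1.820 V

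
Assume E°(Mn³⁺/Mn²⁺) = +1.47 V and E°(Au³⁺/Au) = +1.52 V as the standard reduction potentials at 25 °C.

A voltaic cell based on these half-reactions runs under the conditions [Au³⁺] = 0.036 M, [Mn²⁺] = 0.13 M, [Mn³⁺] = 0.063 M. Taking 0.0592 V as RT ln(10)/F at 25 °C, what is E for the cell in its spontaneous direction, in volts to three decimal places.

Au³⁺/Au is the cathode (higher E°), Mn³⁺/Mn²⁺ the anode: E°cell = +1.52 − (+1.47) = +0.05 V, n = 3.
Overall: Au³⁺(aq) + 3 Mn²⁺(aq) → Au(s) + 3 Mn³⁺(aq)
Q = [Mn³⁺]^3 / ([Au³⁺]·[Mn²⁺]^3); log Q = 0.500.
E = E° − (0.0592/n) log Q = +0.05 − (0.0592/3)(0.500) = +0.040 V.

+0.040 V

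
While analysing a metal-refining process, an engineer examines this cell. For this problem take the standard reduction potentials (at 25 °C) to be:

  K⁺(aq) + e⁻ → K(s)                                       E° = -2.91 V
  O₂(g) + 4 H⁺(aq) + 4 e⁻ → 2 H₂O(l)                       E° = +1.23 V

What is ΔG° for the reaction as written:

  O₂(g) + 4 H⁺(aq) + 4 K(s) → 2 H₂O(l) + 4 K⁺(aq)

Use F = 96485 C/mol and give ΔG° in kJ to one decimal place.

As written, O₂/H₂O is reduced (cathode) and K⁺/K is oxidised (anode), so E°cell = (+1.23) − (-2.91) = +4.14 V.
Balancing electrons gives n = 4.
ΔG° = −nFE° = −(4)(96485)(+4.14) = -1,597,792 J = -1597.8 kJ.

-1597.8 kJ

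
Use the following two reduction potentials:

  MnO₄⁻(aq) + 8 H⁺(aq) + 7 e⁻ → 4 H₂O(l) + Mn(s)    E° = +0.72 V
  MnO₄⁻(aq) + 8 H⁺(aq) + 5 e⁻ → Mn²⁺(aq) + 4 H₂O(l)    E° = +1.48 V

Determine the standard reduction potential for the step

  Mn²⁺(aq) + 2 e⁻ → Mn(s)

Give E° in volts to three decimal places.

-1.180 V

Sequential free energies add, so n₃E°₃ = n₁E°₁ + n₂E°₂.
With n₃ = 7, and the known step contributing 5×(+1.48) V, the unknown satisfies 2·E° = 7×(+0.72) − 5×(+1.48) = -2.360.
E° = -2.360 / 2 = -1.180 V.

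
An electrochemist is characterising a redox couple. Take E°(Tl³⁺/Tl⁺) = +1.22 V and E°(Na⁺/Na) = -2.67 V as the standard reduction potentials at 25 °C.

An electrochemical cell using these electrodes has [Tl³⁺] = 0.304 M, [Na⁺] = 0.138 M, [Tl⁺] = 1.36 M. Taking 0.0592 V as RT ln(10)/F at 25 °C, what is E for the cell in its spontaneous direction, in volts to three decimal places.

+3.922 V

Tl³⁺/Tl⁺ is the cathode (higher E°), Na⁺/Na the anode: E°cell = +1.22 − (-2.67) = +3.89 V, n = 2.
Overall: Tl³⁺(aq) + 2 Na(s) → Tl⁺(aq) + 2 Na⁺(aq)
Q = [Tl⁺]·[Na⁺]^2 / ([Tl³⁺]); log Q = -1.070.
E = E° − (0.0592/n) log Q = +3.89 − (0.0592/2)(-1.070) = +3.922 V.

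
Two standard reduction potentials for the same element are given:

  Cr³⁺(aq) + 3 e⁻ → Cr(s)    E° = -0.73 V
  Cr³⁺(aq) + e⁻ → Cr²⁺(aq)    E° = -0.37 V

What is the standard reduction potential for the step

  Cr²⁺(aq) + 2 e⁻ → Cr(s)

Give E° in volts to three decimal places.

-0.910 V

Sequential free energies add, so n₃E°₃ = n₁E°₁ + n₂E°₂.
With n₃ = 3, and the known step contributing 1×(-0.37) V, the unknown satisfies 2·E° = 3×(-0.73) − 1×(-0.37) = -1.820.
E° = -1.820 / 2 = -0.910 V.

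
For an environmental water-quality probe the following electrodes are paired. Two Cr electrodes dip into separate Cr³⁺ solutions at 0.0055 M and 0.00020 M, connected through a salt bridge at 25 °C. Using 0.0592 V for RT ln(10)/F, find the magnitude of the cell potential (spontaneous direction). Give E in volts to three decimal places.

+0.028 V

For a concentration cell E°cell = 0. The 0.0055 M side is the cathode (reduction is favoured where [Cr³⁺] is higher).
With n = 3, E = −(0.0592/3) log([Cr³⁺]ₐₙ/[Cr³⁺]꜀ₐₜ) = −(0.0592/3) log(0.0002/0.0055) = −(0.0592/3)(-1.439) = +0.028 V.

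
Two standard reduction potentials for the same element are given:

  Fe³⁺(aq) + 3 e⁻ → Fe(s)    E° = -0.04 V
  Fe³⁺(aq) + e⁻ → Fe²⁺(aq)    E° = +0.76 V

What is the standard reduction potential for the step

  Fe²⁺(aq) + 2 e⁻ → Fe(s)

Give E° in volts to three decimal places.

Sequential free energies add, so n₃E°₃ = n₁E°₁ + n₂E°₂.
With n₃ = 3, and the known step contributing 1×(+0.76) V, the unknown satisfies 2·E° = 3×(-0.04) − 1×(+0.76) = -0.880.
E° = -0.880 / 2 = -0.440 V.

-0.440 V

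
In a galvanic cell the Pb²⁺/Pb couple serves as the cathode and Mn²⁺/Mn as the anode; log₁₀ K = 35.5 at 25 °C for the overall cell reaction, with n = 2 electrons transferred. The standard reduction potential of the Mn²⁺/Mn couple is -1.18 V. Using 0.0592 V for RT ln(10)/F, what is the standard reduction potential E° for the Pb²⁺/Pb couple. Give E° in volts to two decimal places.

-0.13 V

E°cell = (0.0592/n)·log K = (0.0592/2)(35.5) = +1.051 V.
Since Pb²⁺/Pb is the cathode and Mn²⁺/Mn the anode, E°cell = E°(Pb²⁺/Pb) − E°(Mn²⁺/Mn).
So E°(Pb²⁺/Pb) = E°cell + E°(Mn²⁺/Mn) = +1.051 + (-1.18) = -0.13 V.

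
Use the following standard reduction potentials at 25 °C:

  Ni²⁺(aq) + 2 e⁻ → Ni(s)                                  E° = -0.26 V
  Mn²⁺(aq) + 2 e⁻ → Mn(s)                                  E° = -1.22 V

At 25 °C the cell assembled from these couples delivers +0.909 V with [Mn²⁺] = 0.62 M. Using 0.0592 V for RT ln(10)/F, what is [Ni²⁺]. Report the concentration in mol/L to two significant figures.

0.012 M

Ni²⁺/Ni is the cathode, Mn²⁺/Mn the anode: E°cell = +0.96 V, n = 2.
Overall reaction: Ni²⁺(aq) + Mn(s) → Ni(s) + Mn²⁺(aq); Q = [Mn²⁺]^1/[Ni²⁺]^1.
From E = E° − (0.0592/n) log Q: log Q = (E° − E)·n/0.0592 = (+0.96 − (+0.909))·2/0.0592 = 1.7230.
So 1·log[Ni²⁺] = 1·log(0.62) − log Q = -0.2076 − (1.7230) = -1.9306; [Ni²⁺] = 10^(-1.9306) ≈ 0.012 M.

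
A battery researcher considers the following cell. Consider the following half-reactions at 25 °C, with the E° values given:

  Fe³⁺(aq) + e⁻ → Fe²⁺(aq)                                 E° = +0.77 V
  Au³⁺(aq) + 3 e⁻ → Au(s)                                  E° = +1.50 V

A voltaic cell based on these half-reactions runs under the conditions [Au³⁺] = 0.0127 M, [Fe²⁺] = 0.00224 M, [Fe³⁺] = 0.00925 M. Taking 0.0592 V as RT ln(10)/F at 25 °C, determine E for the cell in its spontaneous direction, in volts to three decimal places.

+0.656 V

Au³⁺/Au is the cathode (higher E°), Fe³⁺/Fe²⁺ the anode: E°cell = +1.50 − (+0.77) = +0.73 V, n = 3.
Overall: Au³⁺(aq) + 3 Fe²⁺(aq) → Au(s) + 3 Fe³⁺(aq)
Q = [Fe³⁺]^3 / ([Au³⁺]·[Fe²⁺]^3); log Q = 3.744.
E = E° − (0.0592/n) log Q = +0.73 − (0.0592/3)(3.744) = +0.656 V.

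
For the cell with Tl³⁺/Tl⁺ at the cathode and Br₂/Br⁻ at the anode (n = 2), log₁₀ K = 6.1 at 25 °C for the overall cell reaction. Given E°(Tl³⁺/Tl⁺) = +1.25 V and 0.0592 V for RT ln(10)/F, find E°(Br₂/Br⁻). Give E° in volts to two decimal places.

E°cell = (0.0592/n)·log K = (0.0592/2)(6.1) = +0.181 V.
Since Tl³⁺/Tl⁺ is the cathode and Br₂/Br⁻ the anode, E°cell = E°(Tl³⁺/Tl⁺) − E°(Br₂/Br⁻).
So E°(Br₂/Br⁻) = E°(Tl³⁺/Tl⁺) − E°cell = (+1.25) − (+0.181) = +1.07 V.

+1.07 V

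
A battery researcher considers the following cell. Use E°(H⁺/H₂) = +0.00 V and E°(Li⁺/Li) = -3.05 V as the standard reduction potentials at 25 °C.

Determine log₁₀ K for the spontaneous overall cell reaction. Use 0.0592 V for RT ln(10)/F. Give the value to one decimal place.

103.0

Cathode: H⁺/H₂; anode: Li⁺/Li. E°cell = +3.05 V, n = 2.
log K = nE°cell / 0.0592 = (2)(+3.05) / 0.0592 = 103.0.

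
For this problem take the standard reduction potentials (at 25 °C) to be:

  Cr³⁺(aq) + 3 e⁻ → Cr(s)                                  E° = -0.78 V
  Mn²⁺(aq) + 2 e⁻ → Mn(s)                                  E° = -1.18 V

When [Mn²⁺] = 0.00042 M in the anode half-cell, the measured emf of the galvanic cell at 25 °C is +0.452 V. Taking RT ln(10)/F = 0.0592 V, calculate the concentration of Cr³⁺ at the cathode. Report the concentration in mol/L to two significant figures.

Cr³⁺/Cr is the cathode, Mn²⁺/Mn the anode: E°cell = +0.40 V, n = 6.
Overall reaction: 2 Cr³⁺(aq) + 3 Mn(s) → 2 Cr(s) + 3 Mn²⁺(aq); Q = [Mn²⁺]^3/[Cr³⁺]^2.
From E = E° − (0.0592/n) log Q: log Q = (E° − E)·n/0.0592 = (+0.40 − (+0.452))·6/0.0592 = -5.2703.
So 2·log[Cr³⁺] = 3·log(0.00042) − log Q = -10.1303 − (-5.2703) = -4.8600; log[Cr³⁺] = -4.8600 / 2 = -2.4300; [Cr³⁺] = 10^(-2.4300) ≈ 0.0037 M.

0.0037 M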